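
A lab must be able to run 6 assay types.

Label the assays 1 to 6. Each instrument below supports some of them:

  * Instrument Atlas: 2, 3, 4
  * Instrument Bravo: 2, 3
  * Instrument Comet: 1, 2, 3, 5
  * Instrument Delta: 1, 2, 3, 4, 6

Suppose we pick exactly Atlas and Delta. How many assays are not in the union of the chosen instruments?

1

Union of Atlas, Delta = {1, 2, 3, 4, 6}.
Not covered: 5 — 1 assay.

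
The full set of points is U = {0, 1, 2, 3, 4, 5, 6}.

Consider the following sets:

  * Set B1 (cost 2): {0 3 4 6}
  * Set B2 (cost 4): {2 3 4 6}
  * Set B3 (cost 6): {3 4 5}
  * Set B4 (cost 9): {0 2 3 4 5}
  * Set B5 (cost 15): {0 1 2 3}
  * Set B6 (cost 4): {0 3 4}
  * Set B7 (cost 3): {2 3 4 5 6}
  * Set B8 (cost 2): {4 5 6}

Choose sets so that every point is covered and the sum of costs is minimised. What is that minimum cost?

B5, B8 together cover every point (B5 ∪ B8 = {0, 1, 2, 3, 4, 5, 6}); total cost 15 + 2 = 17.
The greedy pick B1, B7, B5 costs 20; no covering selection beats 17.

17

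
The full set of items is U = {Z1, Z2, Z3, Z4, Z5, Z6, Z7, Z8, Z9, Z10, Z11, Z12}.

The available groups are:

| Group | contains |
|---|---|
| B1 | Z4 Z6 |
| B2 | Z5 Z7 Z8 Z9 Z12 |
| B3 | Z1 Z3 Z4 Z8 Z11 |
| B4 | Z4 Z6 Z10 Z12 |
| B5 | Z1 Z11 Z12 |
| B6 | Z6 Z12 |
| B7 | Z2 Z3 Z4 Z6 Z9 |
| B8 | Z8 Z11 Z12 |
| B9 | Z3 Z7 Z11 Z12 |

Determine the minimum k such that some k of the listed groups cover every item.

Take {B2, B3, B4, B7}. Their union is {Z1, Z2, Z3, Z4, Z5, Z6, Z7, Z8, Z9, Z10, Z11, Z12}, which is all 12 items.
No 3 of the 9 groups cover everything (all 84 combinations miss at least one item), so 4 is optimal.

4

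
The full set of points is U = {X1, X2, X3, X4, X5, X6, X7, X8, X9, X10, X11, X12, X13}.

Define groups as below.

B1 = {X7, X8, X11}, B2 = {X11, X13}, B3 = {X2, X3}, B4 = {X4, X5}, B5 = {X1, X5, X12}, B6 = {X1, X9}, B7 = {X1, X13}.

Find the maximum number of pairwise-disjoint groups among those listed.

4

B1, B3, B4, B7 are pairwise disjoint (B1={X7,X8,X11}; B3={X2,X3}; B4={X4,X5}; B7={X1,X13}).
Every remaining group overlaps one of these, and no 5 of the listed groups are pairwise disjoint, so 4 is the maximum.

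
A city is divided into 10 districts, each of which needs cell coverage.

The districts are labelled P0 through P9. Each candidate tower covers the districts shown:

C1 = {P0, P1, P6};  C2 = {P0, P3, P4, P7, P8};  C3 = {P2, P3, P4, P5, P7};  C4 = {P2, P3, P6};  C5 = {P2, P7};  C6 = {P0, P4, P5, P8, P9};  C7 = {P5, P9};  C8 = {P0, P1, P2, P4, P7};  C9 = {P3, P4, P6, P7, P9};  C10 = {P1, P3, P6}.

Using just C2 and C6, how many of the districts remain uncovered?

3

Union of C2, C6 = {P0, P3, P4, P5, P7, P8, P9}.
Not covered: P1, P2, P6 — 3 districts.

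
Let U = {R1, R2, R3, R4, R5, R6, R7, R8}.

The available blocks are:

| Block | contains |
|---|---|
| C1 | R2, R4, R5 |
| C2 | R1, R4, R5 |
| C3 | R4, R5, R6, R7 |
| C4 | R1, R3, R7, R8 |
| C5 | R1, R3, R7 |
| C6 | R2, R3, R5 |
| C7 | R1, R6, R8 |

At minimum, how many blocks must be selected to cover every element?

Take {C1, C5, C7}. Their union is {R1, R2, R3, R4, R5, R6, R7, R8}, which is all 8 elements.
No 2 of the 7 blocks cover everything (all 21 combinations miss at least one element), so 3 is optimal.

3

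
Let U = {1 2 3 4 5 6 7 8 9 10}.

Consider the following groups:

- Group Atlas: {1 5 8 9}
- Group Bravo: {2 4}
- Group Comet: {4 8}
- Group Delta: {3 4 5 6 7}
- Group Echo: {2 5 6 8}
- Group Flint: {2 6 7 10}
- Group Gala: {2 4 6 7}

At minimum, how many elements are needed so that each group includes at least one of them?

Take H = {2, 3, 8}. Each listed group contains at least one of these, so H is a hitting set of size 3.
No choice of 2 elements meets every group, so 3 is the minimum.

3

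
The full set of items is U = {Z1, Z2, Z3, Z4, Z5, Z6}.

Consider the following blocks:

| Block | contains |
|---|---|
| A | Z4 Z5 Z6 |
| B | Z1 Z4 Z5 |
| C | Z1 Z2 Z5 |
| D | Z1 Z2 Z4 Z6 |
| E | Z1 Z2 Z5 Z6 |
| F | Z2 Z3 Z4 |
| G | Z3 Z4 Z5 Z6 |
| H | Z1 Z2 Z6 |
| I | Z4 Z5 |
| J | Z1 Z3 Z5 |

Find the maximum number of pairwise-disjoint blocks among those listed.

2

H, I are pairwise disjoint (H={Z1,Z2,Z6}; I={Z4,Z5}).
Every remaining block overlaps one of these, and no 3 of the listed blocks are pairwise disjoint, so 2 is the maximum.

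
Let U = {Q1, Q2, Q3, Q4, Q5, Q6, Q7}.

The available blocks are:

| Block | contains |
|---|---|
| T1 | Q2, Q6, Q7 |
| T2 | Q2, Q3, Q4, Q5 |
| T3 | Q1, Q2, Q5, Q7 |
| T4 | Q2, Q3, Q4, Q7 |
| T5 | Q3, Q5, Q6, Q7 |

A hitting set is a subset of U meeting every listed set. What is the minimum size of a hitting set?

H = {Q3, Q7} meets every block (each contains at least one member of H), and |H| = 2.
No single element lies in every block, so at least 2 are needed and 2 is optimal.

2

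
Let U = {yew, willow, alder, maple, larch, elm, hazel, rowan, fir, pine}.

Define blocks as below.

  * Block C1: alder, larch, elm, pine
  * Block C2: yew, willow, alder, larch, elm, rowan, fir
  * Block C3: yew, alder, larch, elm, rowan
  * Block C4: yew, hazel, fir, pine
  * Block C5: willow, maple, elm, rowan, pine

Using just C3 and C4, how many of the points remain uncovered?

2

Union of C3, C4 = {yew, alder, larch, elm, hazel, rowan, fir, pine}.
Not covered: willow, maple — 2 points.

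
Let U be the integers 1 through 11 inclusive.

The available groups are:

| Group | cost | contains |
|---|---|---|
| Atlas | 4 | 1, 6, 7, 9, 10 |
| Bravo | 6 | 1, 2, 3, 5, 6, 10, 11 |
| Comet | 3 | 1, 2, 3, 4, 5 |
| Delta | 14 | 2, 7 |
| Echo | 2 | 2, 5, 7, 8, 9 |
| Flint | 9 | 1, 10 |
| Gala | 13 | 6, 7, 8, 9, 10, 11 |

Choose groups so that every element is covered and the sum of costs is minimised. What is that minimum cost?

Bravo, Comet, Echo together cover every element (Bravo ∪ Comet ∪ Echo = {1, 2, 3, 4, 5, 6, 7, 8, 9, 10, 11}); total cost 6 + 3 + 2 = 11.
The greedy pick Echo, Comet, Atlas, Bravo costs 15; no covering selection beats 11.

11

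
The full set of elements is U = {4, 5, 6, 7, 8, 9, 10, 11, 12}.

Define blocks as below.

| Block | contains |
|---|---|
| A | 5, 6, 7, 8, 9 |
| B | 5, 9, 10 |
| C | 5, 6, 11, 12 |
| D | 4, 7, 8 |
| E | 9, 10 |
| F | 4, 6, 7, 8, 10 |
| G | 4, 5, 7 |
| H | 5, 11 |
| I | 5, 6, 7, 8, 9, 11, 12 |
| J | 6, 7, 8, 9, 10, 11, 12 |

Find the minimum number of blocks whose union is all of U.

2

Take {F, I}. Their union is {4, 5, 6, 7, 8, 9, 10, 11, 12}, which is all 9 elements.
No single block has all 9 elements (the largest, I, has 7), so 2 is optimal.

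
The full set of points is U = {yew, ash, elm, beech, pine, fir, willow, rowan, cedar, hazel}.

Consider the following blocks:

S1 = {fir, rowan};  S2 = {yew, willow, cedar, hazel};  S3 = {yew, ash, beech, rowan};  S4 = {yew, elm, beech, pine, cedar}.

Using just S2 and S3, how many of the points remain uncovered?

3

Union of S2, S3 = {yew, ash, beech, willow, rowan, cedar, hazel}.
Not covered: elm, pine, fir — 3 points.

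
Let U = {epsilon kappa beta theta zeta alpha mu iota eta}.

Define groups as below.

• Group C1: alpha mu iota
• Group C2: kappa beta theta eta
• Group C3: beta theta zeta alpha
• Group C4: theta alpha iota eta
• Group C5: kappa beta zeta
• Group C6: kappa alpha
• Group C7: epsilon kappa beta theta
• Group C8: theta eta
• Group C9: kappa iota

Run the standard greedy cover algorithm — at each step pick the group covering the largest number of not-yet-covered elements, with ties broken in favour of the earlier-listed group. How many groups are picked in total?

4

Greedy: pick C2 (covers 4 new) → pick C1 (covers 3 new) → pick C3 (covers 1 new) → pick C7 (covers 1 new). Total picks: 4.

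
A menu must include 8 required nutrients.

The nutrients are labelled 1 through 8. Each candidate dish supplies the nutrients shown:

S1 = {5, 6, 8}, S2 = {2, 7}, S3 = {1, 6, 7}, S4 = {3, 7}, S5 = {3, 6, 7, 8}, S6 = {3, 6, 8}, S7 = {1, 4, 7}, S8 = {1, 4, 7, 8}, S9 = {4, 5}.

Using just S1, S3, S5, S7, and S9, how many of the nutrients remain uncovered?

1

Union of S1, S3, S5, S7, S9 = {1, 3, 4, 5, 6, 7, 8}.
Not covered: 2 — 1 nutrient.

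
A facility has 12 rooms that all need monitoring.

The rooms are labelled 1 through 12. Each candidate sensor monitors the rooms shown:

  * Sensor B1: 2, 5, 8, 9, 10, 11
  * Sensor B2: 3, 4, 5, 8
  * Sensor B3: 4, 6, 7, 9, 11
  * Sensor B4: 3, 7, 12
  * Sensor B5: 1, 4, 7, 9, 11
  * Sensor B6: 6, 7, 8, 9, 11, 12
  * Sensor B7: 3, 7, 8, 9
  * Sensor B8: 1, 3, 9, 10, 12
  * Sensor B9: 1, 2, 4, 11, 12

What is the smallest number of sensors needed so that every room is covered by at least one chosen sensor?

B1 and B3 and B8 together: B1 ∪ B3 ∪ B8 = {1, 2, 3, 4, 5, 6, 7, 8, 9, 10, 11, 12} — every room is covered.
No 2 of the 9 sensors cover everything (all 36 combinations miss at least one room), so 3 is optimal.

3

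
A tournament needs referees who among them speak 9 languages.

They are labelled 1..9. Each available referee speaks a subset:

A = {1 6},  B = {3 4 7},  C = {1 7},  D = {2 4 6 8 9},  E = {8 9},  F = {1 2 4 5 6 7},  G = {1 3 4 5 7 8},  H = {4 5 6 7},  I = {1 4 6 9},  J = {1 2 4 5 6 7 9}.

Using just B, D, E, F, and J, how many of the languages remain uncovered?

Union of B, D, E, F, J = {1, 2, 3, 4, 5, 6, 7, 8, 9} — that's every language, so 0 are uncovered.

0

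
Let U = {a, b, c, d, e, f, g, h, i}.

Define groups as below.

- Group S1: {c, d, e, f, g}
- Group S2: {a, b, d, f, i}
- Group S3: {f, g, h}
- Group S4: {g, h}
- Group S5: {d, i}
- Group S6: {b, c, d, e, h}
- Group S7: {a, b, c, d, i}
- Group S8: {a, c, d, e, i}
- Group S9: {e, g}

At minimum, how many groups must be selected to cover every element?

S1, S2, and S3 cover everything between them: the union {a, b, c, d, e, f, g, h, i} is all of U.
No 2 of the 9 groups cover everything (all 36 combinations miss at least one element), so 3 is optimal.

3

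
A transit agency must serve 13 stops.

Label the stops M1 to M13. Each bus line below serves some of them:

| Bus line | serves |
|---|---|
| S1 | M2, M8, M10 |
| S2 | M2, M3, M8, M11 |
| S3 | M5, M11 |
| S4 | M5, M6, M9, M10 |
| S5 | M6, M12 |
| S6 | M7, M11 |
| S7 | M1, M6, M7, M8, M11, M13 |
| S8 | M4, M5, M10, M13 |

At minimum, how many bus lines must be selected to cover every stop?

5

Take {S2, S4, S5, S7, S8}. Their union is {M1, M2, M3, M4, M5, M6, M7, M8, M9, M10, M11, M12, M13}, which is all 13 stops.
No 4 of the 8 bus lines cover everything (all 70 combinations miss at least one stop), so 5 is optimal.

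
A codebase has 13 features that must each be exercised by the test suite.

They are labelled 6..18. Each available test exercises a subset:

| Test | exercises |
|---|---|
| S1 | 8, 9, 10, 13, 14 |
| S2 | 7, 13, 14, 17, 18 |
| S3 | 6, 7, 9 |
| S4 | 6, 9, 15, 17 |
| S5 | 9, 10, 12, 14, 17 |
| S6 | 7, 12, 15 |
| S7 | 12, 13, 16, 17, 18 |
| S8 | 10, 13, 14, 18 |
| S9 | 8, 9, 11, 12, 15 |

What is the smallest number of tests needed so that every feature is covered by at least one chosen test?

4

S1 and S3 and S7 and S9 together: S1 ∪ S3 ∪ S7 ∪ S9 = {6, 7, 8, 9, 10, 11, 12, 13, 14, 15, 16, 17, 18} — every feature is covered.
No 3 of the 9 tests cover everything (all 84 combinations miss at least one feature), so 4 is optimal.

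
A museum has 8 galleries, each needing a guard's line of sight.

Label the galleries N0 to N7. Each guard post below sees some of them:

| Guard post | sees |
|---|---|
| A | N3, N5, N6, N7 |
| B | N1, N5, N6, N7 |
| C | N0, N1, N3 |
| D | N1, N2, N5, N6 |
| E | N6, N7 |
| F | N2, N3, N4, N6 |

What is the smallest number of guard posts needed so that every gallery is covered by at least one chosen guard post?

3

Take {B, C, F}. Their union is {N0, N1, N2, N3, N4, N5, N6, N7}, which is all 8 galleries.
Only C contains N0, so C is forced; the remaining 5 galleries need at least 2 more guard posts (each remaining guard post adds at most 3) — so at least 3 guard posts are needed, and 3 is optimal.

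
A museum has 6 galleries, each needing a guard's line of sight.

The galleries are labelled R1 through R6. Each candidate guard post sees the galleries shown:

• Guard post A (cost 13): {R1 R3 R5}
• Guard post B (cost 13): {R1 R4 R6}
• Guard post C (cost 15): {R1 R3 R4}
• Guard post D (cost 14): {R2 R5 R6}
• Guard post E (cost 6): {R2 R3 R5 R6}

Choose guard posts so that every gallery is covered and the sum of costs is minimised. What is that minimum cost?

19

B, E together cover every gallery (B ∪ E = {R1, R2, R3, R4, R5, R6}); total cost 13 + 6 = 19.
No covering selection has total cost below 19.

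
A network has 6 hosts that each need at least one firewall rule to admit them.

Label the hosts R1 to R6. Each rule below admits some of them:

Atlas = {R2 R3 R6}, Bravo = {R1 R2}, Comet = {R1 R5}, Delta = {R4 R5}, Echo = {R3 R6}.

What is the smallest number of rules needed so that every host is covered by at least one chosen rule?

Atlas and Comet and Delta together: Atlas ∪ Comet ∪ Delta = {R1, R2, R3, R4, R5, R6} — every host is covered.
Only Delta contains R4, so Delta is forced; the remaining 4 hosts need at least 2 more rules (each remaining rule adds at most 3) — so at least 3 rules are needed, and 3 is optimal.

3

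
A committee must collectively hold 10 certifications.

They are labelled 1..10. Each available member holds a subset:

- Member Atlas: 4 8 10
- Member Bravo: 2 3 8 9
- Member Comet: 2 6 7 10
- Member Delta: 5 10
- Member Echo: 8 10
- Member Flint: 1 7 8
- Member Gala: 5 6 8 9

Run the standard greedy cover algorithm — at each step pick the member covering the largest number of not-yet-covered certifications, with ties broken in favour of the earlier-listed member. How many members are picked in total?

Greedy: pick Bravo (covers 4 new) → pick Comet (covers 3 new) → pick Atlas (covers 1 new) → pick Delta (covers 1 new) → pick Flint (covers 1 new). Total picks: 5.
(The true minimum cover uses only 4 members, so greedy is not optimal here.)

5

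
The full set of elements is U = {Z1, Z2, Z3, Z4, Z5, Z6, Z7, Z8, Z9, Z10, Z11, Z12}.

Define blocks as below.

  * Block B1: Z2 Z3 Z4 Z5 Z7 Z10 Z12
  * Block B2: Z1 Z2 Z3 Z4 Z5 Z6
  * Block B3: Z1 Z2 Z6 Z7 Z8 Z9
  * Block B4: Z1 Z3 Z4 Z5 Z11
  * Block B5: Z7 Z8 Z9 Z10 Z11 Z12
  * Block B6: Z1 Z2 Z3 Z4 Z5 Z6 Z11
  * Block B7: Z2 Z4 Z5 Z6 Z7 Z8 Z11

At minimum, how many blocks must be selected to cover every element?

2

Take {B2, B5}. Their union is {Z1, Z2, Z3, Z4, Z5, Z6, Z7, Z8, Z9, Z10, Z11, Z12}, which is all 12 elements.
No single block has all 12 elements (the largest, B1, has 7), so 2 is optimal.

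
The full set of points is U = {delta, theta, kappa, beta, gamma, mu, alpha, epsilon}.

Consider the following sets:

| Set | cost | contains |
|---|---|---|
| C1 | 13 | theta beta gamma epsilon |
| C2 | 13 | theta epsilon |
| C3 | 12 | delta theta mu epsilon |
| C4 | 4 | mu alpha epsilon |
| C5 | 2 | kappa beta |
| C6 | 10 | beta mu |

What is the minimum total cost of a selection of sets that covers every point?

31

C1, C3, C4, C5 together cover every point (C1 ∪ C3 ∪ C4 ∪ C5 = {delta, theta, kappa, beta, gamma, mu, alpha, epsilon}); total cost 13 + 12 + 4 + 2 = 31.
No covering selection has total cost below 31.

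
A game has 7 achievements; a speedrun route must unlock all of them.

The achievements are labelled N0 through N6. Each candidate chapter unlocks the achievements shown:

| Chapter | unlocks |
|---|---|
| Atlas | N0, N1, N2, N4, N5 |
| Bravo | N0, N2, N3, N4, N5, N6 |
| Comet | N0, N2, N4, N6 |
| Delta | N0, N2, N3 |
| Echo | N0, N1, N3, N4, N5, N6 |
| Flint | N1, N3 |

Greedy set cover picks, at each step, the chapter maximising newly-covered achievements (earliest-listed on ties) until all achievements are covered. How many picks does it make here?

Greedy: pick Bravo (covers 6 new) → pick Atlas (covers 1 new). Total picks: 2.

2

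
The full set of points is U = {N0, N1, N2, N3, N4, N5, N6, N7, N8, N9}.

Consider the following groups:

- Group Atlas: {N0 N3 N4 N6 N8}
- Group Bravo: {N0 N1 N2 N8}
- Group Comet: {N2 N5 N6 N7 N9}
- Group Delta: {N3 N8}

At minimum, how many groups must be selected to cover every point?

3

Atlas, Bravo, and Comet cover everything between them: the union {N0, N1, N2, N3, N4, N5, N6, N7, N8, N9} is all of U.
Only Bravo contains N1, so Bravo is forced; the remaining 6 points need at least 2 more groups (each remaining group adds at most 4) — so at least 3 groups are needed, and 3 is optimal.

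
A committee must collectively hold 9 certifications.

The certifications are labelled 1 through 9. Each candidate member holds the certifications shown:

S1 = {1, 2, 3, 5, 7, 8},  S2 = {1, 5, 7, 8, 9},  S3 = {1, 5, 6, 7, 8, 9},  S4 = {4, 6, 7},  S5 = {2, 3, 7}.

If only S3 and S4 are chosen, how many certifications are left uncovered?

Union of S3, S4 = {1, 4, 5, 6, 7, 8, 9}.
Not covered: 2, 3 — 2 certifications.

2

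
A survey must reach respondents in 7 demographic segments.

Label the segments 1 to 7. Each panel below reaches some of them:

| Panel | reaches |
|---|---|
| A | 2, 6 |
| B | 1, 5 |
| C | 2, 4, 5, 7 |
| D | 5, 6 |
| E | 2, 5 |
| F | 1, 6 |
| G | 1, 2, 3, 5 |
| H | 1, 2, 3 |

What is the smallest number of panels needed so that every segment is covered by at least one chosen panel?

3

Take {A, C, H}. Their union is {1, 2, 3, 4, 5, 6, 7}, which is all 7 segments.
Only C contains 4, so C is forced; the remaining 3 segments need at least 2 more panels (each remaining panel adds at most 2) — so at least 3 panels are needed, and 3 is optimal.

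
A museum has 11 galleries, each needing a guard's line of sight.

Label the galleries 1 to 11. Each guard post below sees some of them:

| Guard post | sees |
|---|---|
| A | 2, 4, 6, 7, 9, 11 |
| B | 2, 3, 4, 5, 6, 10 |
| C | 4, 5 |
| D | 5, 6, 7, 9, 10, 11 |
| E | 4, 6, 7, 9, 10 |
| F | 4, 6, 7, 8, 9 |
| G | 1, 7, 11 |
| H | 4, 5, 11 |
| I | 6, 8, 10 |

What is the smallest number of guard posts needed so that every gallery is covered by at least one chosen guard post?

B and F and G together: B ∪ F ∪ G = {1, 2, 3, 4, 5, 6, 7, 8, 9, 10, 11} — every gallery is covered.
Only G contains 1, so G is forced; the remaining 8 galleries need at least 2 more guard posts (each remaining guard post adds at most 6) — so at least 3 guard posts are needed, and 3 is optimal.

3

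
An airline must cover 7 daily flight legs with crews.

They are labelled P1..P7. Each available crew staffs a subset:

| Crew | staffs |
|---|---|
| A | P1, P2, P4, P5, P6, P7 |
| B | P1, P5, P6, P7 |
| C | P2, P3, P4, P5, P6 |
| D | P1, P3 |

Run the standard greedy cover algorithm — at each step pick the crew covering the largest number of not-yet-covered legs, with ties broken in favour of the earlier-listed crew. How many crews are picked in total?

2

Greedy: pick A (covers 6 new) → pick C (covers 1 new). Total picks: 2.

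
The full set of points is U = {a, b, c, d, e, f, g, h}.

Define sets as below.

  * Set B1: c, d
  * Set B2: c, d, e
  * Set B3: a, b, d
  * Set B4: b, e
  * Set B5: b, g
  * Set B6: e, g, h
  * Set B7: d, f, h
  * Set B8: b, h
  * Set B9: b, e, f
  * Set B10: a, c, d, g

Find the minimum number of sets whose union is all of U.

B4, B7, and B10 cover everything between them: the union {a, b, c, d, e, f, g, h} is all of U.
No 2 of the 10 sets cover everything (all 45 combinations miss at least one point), so 3 is optimal.

3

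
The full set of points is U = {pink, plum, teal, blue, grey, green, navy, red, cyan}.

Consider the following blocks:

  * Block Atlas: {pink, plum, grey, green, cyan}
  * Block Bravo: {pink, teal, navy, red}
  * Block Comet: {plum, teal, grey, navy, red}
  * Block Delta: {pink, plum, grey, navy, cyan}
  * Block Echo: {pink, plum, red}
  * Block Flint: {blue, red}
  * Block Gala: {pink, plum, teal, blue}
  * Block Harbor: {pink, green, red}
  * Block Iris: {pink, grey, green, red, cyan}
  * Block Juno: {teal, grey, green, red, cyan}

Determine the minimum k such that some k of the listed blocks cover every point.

Comet and Flint and Iris together: Comet ∪ Flint ∪ Iris = {pink, plum, teal, blue, grey, green, navy, red, cyan} — every point is covered.
No 2 of the 10 blocks cover everything (all 45 combinations miss at least one point), so 3 is optimal.

3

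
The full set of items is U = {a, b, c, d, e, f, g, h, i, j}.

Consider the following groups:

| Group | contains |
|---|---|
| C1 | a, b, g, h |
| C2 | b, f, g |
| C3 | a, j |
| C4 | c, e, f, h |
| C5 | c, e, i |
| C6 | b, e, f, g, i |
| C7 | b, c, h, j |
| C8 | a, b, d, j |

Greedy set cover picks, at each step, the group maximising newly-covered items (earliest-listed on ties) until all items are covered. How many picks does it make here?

3

Greedy: pick C6 (covers 5 new) → pick C7 (covers 3 new) → pick C8 (covers 2 new). Total picks: 3.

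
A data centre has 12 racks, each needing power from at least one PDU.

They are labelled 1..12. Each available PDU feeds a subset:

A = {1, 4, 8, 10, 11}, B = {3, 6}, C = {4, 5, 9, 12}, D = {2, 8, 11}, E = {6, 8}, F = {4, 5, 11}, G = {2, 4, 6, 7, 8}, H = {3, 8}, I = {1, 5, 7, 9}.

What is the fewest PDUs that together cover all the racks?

4

A and B and C and G together: A ∪ B ∪ C ∪ G = {1, 2, 3, 4, 5, 6, 7, 8, 9, 10, 11, 12} — every rack is covered.
Only A contains 10, so A is forced; the remaining 7 racks need at least 3 more PDUs (each remaining PDU adds at most 3) — so at least 4 PDUs are needed, and 4 is optimal.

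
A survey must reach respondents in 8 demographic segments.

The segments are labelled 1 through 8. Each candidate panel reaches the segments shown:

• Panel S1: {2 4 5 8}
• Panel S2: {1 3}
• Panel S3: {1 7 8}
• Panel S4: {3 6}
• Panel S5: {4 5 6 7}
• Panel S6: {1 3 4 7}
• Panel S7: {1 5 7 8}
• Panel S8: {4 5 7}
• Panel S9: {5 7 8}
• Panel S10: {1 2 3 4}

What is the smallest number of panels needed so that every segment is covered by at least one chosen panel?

S1 and S3 and S4 together: S1 ∪ S3 ∪ S4 = {1, 2, 3, 4, 5, 6, 7, 8} — every segment is covered.
No 2 of the 10 panels cover everything (all 45 combinations miss at least one segment), so 3 is optimal.

3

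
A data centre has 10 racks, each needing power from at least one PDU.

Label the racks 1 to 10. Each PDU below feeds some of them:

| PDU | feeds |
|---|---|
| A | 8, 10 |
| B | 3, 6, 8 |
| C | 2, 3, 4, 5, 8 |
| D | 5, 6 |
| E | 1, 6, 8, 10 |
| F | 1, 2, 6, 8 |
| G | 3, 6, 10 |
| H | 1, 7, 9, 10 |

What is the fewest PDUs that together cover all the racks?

C and E and H together: C ∪ E ∪ H = {1, 2, 3, 4, 5, 6, 7, 8, 9, 10} — every rack is covered.
Only C contains 4, so C is forced; the remaining 5 racks need at least 2 more PDUs (each remaining PDU adds at most 4) — so at least 3 PDUs are needed, and 3 is optimal.

3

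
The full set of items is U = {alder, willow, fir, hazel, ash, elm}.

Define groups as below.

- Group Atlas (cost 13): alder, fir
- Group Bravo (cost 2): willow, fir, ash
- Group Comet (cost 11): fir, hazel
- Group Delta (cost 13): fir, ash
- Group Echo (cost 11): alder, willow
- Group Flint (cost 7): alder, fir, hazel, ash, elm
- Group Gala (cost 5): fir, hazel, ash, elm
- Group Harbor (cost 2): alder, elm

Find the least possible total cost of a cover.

9

Bravo, Flint together cover every item (Bravo ∪ Flint = {alder, willow, fir, hazel, ash, elm}); total cost 2 + 7 = 9.
No covering selection has total cost below 9.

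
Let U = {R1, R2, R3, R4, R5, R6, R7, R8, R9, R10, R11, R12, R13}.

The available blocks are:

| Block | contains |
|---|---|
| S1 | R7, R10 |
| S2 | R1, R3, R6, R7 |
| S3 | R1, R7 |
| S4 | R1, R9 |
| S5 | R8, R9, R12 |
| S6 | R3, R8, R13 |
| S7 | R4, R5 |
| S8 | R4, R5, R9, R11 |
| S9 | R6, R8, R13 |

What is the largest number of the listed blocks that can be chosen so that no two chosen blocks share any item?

4

S1, S4, S7, S9 are pairwise disjoint (S1={R7,R10}; S4={R1,R9}; S7={R4,R5}; S9={R6,R8,R13}).
Every remaining block overlaps one of these, and no 5 of the listed blocks are pairwise disjoint, so 4 is the maximum.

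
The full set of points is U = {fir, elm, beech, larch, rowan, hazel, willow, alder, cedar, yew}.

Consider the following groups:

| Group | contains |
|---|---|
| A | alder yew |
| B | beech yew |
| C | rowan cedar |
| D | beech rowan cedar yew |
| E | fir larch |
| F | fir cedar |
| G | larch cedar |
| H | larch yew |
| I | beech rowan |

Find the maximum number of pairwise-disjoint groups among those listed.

F, H, I are pairwise disjoint (F={fir,cedar}; H={larch,yew}; I={beech,rowan}).
Every remaining group overlaps one of these, and no 4 of the listed groups are pairwise disjoint, so 3 is the maximum.

3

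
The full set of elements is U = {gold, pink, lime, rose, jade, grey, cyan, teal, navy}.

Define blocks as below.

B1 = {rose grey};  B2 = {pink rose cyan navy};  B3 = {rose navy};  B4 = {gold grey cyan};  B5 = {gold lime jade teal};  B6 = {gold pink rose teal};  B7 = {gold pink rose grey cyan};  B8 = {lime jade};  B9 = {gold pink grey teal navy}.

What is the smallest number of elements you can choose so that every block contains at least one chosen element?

3

The 3 elements {rose, jade, grey} hit every block.
The blocks B3, B4, B8 are pairwise disjoint, so any hitting set needs a separate element for each — at least 3. Hence 3 is optimal.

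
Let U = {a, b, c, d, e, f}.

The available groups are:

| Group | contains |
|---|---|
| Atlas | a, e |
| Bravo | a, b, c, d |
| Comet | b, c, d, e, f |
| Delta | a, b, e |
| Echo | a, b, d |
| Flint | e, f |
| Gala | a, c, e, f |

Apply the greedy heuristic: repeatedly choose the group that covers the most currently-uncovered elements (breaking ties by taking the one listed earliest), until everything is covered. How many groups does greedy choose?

2

Greedy: pick Comet (covers 5 new) → pick Atlas (covers 1 new). Total picks: 2.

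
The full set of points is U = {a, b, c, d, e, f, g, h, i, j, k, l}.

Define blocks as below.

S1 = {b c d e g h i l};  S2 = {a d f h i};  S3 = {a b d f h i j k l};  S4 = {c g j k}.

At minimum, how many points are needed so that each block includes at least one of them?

2

Take T = {d, k}. Each listed block contains at least one of these, so T is a hitting set of size 2.
The blocks S2, S4 are pairwise disjoint, so any hitting set needs a separate point for each — at least 2. Hence 2 is optimal.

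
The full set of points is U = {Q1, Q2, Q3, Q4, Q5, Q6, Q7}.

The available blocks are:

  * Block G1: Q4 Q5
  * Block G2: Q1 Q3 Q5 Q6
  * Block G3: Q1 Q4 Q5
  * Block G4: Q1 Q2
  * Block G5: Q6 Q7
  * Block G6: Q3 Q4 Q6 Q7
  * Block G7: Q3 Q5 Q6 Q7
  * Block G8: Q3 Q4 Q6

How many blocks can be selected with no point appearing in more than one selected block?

3

G1, G4, G5 are pairwise disjoint (G1={Q4,Q5}; G4={Q1,Q2}; G5={Q6,Q7}).
Every remaining block overlaps one of these, and no 4 of the listed blocks are pairwise disjoint, so 3 is the maximum.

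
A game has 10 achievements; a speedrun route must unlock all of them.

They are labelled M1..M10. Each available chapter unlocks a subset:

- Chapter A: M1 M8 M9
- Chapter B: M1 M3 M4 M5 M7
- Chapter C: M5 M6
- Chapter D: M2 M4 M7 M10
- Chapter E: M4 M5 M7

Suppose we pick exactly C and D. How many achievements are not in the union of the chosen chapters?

Union of C, D = {M2, M4, M5, M6, M7, M10}.
Not covered: M1, M3, M8, M9 — 4 achievements.

4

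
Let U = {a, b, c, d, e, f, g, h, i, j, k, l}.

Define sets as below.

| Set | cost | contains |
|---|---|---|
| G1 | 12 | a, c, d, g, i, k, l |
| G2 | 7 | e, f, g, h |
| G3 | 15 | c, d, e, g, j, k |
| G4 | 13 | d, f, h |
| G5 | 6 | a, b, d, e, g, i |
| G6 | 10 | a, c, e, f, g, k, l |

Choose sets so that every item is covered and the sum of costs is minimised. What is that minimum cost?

38

G2, G3, G5, G6 together cover every item (G2 ∪ G3 ∪ G5 ∪ G6 = {a, b, c, d, e, f, g, h, i, j, k, l}); total cost 7 + 15 + 6 + 10 = 38.
No covering selection has total cost below 38.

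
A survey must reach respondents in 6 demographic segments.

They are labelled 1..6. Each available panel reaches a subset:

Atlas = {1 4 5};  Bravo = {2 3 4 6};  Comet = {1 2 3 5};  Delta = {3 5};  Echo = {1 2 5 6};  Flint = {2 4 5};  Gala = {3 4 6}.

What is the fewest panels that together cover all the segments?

2

Take {Atlas, Bravo}. Their union is {1, 2, 3, 4, 5, 6}, which is all 6 segments.
No single panel has all 6 segments (the largest, Bravo, has 4), so 2 is optimal.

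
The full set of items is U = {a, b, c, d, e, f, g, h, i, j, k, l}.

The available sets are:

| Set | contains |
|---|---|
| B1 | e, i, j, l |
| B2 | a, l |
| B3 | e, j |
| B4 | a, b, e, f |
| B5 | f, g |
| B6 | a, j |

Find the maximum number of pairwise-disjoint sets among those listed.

3

B2, B3, B5 are pairwise disjoint (B2={a,l}; B3={e,j}; B5={f,g}).
Every remaining set overlaps one of these, and no 4 of the listed sets are pairwise disjoint, so 3 is the maximum.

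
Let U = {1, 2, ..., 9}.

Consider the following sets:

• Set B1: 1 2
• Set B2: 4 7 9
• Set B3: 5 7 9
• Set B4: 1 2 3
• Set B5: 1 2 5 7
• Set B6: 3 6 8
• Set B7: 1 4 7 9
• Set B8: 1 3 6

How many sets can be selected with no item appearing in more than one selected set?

B1, B3, B6 are pairwise disjoint (B1={1,2}; B3={5,7,9}; B6={3,6,8}).
Every remaining set overlaps one of these, and no 4 of the listed sets are pairwise disjoint, so 3 is the maximum.

3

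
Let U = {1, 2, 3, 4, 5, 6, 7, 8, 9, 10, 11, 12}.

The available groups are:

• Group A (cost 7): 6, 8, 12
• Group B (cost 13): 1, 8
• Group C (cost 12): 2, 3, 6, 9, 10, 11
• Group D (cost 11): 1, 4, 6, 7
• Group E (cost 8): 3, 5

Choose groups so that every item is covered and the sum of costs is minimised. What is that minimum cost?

A, C, D, E together cover every item (A ∪ C ∪ D ∪ E = {1, 2, 3, 4, 5, 6, 7, 8, 9, 10, 11, 12}); total cost 7 + 12 + 11 + 8 = 38.
No covering selection has total cost below 38.

38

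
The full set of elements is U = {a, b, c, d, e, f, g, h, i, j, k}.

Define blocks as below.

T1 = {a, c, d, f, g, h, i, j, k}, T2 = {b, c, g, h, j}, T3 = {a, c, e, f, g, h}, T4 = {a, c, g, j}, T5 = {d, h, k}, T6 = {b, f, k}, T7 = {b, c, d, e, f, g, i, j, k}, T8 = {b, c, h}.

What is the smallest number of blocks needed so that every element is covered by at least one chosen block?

2

T1 and T7 together: T1 ∪ T7 = {a, b, c, d, e, f, g, h, i, j, k} — every element is covered.
No single block has all 11 elements (the largest, T1, has 9), so 2 is optimal.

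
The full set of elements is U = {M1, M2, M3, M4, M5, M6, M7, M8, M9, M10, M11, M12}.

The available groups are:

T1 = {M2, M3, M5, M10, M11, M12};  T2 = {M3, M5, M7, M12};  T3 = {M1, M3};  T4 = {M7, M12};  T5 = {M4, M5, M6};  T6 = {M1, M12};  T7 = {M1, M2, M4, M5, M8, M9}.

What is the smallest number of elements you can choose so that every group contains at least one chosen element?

H = {M1, M5, M12} meets every group (each contains at least one member of H), and |H| = 3.
The groups T3, T4, T5 are pairwise disjoint, so any hitting set needs a separate element for each — at least 3. Hence 3 is optimal.

3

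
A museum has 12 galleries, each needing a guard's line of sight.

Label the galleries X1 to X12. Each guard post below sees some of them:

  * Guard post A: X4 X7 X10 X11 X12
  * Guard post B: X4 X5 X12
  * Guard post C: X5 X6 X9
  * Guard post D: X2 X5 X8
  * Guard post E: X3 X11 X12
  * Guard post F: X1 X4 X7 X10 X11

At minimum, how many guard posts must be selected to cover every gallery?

4

Take {C, D, E, F}. Their union is {X1, X2, X3, X4, X5, X6, X7, X8, X9, X10, X11, X12}, which is all 12 galleries.
Only F contains X1, so F is forced; the remaining 7 galleries need at least 3 more guard posts (each remaining guard post adds at most 3) — so at least 4 guard posts are needed, and 4 is optimal.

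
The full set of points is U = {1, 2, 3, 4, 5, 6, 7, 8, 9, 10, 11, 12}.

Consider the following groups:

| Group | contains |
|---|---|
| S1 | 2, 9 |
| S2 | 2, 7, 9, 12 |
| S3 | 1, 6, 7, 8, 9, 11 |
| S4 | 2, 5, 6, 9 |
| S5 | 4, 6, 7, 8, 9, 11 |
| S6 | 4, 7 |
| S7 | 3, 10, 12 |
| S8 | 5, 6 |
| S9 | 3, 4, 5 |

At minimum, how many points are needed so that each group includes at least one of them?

The 4 points {3, 4, 6, 9} hit every group.
The groups S1, S6, S7, S8 are pairwise disjoint, so any hitting set needs a separate point for each — at least 4. Hence 4 is optimal.

4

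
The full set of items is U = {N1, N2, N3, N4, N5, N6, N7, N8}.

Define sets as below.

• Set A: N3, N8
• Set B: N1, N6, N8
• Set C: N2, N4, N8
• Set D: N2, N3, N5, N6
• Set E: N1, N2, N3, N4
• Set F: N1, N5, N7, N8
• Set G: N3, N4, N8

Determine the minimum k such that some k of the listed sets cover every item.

Take {D, F, G}. Their union is {N1, N2, N3, N4, N5, N6, N7, N8}, which is all 8 items.
Only F contains N7, so F is forced; the remaining 4 items need at least 2 more sets (each remaining set adds at most 3) — so at least 3 sets are needed, and 3 is optimal.

3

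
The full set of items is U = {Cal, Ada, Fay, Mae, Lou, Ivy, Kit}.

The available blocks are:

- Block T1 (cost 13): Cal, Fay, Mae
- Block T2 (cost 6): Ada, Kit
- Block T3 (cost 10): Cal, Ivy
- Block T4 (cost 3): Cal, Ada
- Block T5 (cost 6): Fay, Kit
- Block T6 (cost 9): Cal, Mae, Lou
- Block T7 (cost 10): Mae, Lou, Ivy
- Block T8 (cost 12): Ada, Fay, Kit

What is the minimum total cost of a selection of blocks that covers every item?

19

T4, T5, T7 together cover every item (T4 ∪ T5 ∪ T7 = {Cal, Ada, Fay, Mae, Lou, Ivy, Kit}); total cost 3 + 6 + 10 = 19.
No covering selection has total cost below 19.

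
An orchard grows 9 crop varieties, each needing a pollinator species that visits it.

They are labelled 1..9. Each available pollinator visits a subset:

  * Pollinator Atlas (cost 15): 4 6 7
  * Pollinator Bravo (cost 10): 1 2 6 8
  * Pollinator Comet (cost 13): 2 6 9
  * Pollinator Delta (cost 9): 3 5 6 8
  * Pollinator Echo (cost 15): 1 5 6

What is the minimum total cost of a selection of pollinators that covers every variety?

Atlas, Bravo, Comet, Delta together cover every variety (Atlas ∪ Bravo ∪ Comet ∪ Delta = {1, 2, 3, 4, 5, 6, 7, 8, 9}); total cost 15 + 10 + 13 + 9 = 47.
No covering selection has total cost below 47.

47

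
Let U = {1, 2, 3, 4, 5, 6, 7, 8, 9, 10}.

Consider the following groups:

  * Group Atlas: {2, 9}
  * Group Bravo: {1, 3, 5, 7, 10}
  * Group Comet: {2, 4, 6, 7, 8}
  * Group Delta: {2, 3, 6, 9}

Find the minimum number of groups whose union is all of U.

Take {Bravo, Comet, Delta}. Their union is {1, 2, 3, 4, 5, 6, 7, 8, 9, 10}, which is all 10 points.
Only Bravo contains 1, so Bravo is forced; the remaining 5 points need at least 2 more groups (each remaining group adds at most 4) — so at least 3 groups are needed, and 3 is optimal.

3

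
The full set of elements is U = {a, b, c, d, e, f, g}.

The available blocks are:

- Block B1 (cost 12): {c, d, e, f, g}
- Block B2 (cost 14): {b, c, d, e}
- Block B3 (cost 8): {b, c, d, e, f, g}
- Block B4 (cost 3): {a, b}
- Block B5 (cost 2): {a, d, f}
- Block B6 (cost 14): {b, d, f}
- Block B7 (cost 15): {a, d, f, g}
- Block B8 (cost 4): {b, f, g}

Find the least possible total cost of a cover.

B3, B5 together cover every element (B3 ∪ B5 = {a, b, c, d, e, f, g}); total cost 8 + 2 = 10.
No covering selection has total cost below 10.

10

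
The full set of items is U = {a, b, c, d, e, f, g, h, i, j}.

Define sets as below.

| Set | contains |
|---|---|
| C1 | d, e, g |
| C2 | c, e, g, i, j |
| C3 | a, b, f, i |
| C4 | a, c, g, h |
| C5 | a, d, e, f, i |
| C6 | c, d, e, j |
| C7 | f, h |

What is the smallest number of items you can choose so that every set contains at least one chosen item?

3

Take T = {c, d, f}. Each listed set contains at least one of these, so T is a hitting set of size 3.
No choice of 2 items meets every set, so 3 is the minimum.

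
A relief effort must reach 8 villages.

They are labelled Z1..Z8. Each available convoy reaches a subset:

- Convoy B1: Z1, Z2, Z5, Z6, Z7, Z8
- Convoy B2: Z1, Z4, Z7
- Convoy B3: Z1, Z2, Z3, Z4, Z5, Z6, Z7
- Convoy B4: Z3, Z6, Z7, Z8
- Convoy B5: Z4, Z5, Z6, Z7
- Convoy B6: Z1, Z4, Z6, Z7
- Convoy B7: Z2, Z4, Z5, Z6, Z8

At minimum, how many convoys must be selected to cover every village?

2

Take {B3, B4}. Their union is {Z1, Z2, Z3, Z4, Z5, Z6, Z7, Z8}, which is all 8 villages.
No single convoy has all 8 villages (the largest, B3, has 7), so 2 is optimal.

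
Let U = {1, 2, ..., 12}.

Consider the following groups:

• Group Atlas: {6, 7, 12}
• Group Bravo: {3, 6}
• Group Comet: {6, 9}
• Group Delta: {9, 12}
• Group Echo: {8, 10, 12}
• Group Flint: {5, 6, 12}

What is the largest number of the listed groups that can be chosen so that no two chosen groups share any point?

Bravo, Echo are pairwise disjoint (Bravo={3,6}; Echo={8,10,12}).
Every remaining group overlaps one of these, and no 3 of the listed groups are pairwise disjoint, so 2 is the maximum.

2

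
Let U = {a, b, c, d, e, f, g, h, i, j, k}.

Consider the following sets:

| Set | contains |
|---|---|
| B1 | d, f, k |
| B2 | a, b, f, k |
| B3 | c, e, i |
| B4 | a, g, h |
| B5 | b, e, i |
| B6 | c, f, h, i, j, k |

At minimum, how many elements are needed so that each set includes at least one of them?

Take T = {a, d, i}. Each listed set contains at least one of these, so T is a hitting set of size 3.
The sets B1, B4, B5 are pairwise disjoint, so any hitting set needs a separate element for each — at least 3. Hence 3 is optimal.

3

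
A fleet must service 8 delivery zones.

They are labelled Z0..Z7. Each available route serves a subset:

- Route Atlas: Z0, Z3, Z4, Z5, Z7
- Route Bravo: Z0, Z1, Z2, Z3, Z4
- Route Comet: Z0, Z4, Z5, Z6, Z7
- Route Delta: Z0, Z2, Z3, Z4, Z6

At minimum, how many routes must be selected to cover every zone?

Bravo and Comet together: Bravo ∪ Comet = {Z0, Z1, Z2, Z3, Z4, Z5, Z6, Z7} — every zone is covered.
No single route has all 8 zones (the largest, Atlas, has 5), so 2 is optimal.

2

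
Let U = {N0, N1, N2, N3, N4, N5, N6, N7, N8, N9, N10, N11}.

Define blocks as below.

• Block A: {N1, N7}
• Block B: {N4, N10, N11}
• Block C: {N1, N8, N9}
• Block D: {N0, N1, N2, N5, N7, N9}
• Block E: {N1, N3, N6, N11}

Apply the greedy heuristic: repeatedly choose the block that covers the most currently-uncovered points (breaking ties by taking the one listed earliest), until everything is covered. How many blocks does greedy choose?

4

Greedy: pick D (covers 6 new) → pick B (covers 3 new) → pick E (covers 2 new) → pick C (covers 1 new). Total picks: 4.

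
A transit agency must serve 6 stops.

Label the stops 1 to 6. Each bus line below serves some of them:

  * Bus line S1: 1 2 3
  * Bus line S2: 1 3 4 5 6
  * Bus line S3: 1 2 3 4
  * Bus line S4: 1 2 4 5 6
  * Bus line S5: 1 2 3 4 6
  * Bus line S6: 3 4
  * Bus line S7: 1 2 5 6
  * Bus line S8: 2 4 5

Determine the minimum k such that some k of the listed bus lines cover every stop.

2

Take {S4, S5}. Their union is {1, 2, 3, 4, 5, 6}, which is all 6 stops.
No single bus line has all 6 stops (the largest, S2, has 5), so 2 is optimal.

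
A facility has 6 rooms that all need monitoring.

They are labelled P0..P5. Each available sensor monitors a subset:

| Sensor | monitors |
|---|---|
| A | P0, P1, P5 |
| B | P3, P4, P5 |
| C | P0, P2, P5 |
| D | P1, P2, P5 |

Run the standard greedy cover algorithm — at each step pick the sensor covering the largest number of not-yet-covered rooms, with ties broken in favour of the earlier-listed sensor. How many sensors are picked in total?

Greedy: pick A (covers 3 new) → pick B (covers 2 new) → pick C (covers 1 new). Total picks: 3.

3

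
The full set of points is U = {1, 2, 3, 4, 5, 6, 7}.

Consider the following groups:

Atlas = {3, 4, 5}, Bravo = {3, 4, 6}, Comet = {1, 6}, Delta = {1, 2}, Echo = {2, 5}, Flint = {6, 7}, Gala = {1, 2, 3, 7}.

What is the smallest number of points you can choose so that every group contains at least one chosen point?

Take H = {2, 3, 6}. Each listed group contains at least one of these, so H is a hitting set of size 3.
The groups Atlas, Delta, Flint are pairwise disjoint, so any hitting set needs a separate point for each — at least 3. Hence 3 is optimal.

3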